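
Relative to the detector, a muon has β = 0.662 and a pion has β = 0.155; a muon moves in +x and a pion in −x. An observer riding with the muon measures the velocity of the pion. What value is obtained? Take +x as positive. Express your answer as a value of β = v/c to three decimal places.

β = -0.741

β_A = 0.662, β_B = -0.155.
Transform to A's frame with the inverse velocity-addition law: u' = (u − v)/(1 − uv/c²), taking u = β_B and v = β_A.
u' = (-0.155 − 0.662) / (1 − (0.662)(-0.155)) = -0.8170/1.1026 = -0.7410.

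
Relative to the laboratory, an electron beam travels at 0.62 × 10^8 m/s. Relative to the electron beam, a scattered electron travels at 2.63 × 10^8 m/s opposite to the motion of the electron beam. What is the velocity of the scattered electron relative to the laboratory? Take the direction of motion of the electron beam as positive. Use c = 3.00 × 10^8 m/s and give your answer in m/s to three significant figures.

-2.45 × 10^8 m/s

In units of c (dividing by 3.00 × 10^8 m/s): v = 0.207, u' = -0.877.
u = (u' + v)/(1 + u'v/c²):
u = (-0.877 + 0.207) / (1 + (-0.877)·0.207) = -0.6700/0.8188 = -0.8182
Converting back: u = -0.8182 × 3.00 × 10^8 m/s.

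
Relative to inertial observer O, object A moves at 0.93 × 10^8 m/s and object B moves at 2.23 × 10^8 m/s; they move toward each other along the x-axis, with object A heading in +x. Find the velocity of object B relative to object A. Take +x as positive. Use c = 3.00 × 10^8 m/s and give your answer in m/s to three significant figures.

-2.57 × 10^8 m/s

β_A = 0.310, β_B = -0.743 (dividing each by c = 3.00 × 10^8 m/s).
Transform to A's frame with the inverse velocity-addition law: u' = (u − v)/(1 − uv/c²), taking u = β_B and v = β_A.
u' = (-0.743 − 0.310) / (1 − (0.310)(-0.743)) = -1.0533/1.2304 = -0.8561.
u' = -0.8561 × 3.00 × 10^8 m/s.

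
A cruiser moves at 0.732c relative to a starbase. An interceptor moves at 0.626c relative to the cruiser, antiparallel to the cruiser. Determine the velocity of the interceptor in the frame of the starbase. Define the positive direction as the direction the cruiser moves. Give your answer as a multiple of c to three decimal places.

+0.196c

With v = 0.732 and u' = -0.626 (in units of c),
u = (u' + v)/(1 + u'v/c²):
u = (-0.626 + 0.732) / (1 + (-0.626)·0.732) = 0.1060/0.5418 = 0.1957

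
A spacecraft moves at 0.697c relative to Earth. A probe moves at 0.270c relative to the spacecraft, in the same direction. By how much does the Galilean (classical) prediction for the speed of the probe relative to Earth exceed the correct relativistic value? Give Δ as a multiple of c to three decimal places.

Galilean: u_cl = 0.270 + 0.697 = 0.9670.
Relativistic: u_rel = (0.270 + 0.697) / (1 + 0.270·0.697) = 0.9670/1.1882 = 0.8138.
Δ = 0.9670 − 0.8138 = 0.1532.

Δ = 0.153c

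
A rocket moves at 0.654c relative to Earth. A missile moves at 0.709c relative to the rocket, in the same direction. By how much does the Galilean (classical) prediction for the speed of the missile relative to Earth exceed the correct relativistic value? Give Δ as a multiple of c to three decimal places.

Galilean: u_cl = 0.709 + 0.654 = 1.3630.
Relativistic: u_rel = (0.709 + 0.654) / (1 + 0.709·0.654) = 1.3630/1.4637 = 0.9312.
Δ = 1.3630 − 0.9312 = 0.4318.
(The classical prediction exceeds c; the relativistic result does not.)

Δ = 0.432c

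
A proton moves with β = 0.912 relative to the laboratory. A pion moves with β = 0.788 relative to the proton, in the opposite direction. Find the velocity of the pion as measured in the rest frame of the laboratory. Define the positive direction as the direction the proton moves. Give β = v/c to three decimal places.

With v = 0.912 and u' = -0.788 (in units of c),
u = (u' + v)/(1 + u'v/c²):
u = (-0.788 + 0.912) / (1 + (-0.788)·0.912) = 0.1240/0.2813 = 0.4407

β = +0.441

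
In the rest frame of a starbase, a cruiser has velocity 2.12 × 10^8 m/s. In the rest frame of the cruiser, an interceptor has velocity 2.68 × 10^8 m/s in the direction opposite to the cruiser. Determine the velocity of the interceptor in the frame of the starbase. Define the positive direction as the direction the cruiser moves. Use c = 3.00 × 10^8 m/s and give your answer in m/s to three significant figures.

-1.52 × 10^8 m/s

In units of c (dividing by 3.00 × 10^8 m/s): v = 0.707, u' = -0.893.
u = (u' + v)/(1 + u'v/c²):
u = (-0.893 + 0.707) / (1 + (-0.893)·0.707) = -0.1867/0.3687 = -0.5063
Converting back: u = -0.5063 × 3.00 × 10^8 m/s.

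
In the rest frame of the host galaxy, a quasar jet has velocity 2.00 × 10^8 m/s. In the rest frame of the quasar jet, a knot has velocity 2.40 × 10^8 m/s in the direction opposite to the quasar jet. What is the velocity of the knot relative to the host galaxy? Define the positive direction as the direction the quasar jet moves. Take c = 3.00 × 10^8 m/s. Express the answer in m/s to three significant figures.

In units of c (dividing by 3.00 × 10^8 m/s): v = 0.667, u' = -0.800.
u = (u' + v)/(1 + u'v/c²):
u = (-0.800 + 0.667) / (1 + (-0.800)·0.667) = -0.1333/0.4667 = -0.2857
(Galilean addition would give -0.133c.)
Converting back: u = -0.2857 × 3.00 × 10^8 m/s.

-8.57 × 10^7 m/s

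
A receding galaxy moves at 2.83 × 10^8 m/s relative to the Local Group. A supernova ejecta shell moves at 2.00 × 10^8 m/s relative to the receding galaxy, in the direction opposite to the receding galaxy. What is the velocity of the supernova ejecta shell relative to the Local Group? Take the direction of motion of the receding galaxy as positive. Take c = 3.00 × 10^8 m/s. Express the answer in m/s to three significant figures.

+2.24 × 10^8 m/s

In units of c (dividing by 3.00 × 10^8 m/s): v = 0.943, u' = -0.667.
u = (u' + v)/(1 + u'v/c²):
u = (-0.667 + 0.943) / (1 + (-0.667)·0.943) = 0.2767/0.3711 = 0.7455
Converting back: u = 0.7455 × 3.00 × 10^8 m/s.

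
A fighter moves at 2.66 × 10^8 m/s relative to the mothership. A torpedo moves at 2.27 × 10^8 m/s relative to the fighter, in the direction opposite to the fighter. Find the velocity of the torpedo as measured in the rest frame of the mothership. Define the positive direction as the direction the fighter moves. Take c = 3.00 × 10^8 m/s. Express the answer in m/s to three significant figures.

+1.19 × 10^8 m/s

In units of c (dividing by 3.00 × 10^8 m/s): v = 0.887, u' = -0.757.
u = (u' + v)/(1 + u'v/c²):
u = (-0.757 + 0.887) / (1 + (-0.757)·0.887) = 0.1300/0.3291 = 0.3950
(Galilean addition would give +0.130c.)
Converting back: u = 0.3950 × 3.00 × 10^8 m/s.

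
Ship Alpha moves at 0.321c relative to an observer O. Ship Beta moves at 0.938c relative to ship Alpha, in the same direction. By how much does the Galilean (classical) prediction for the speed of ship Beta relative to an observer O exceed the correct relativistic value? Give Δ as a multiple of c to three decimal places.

Δ = 0.291c

Galilean: u_cl = 0.938 + 0.321 = 1.2590.
Relativistic: u_rel = (0.938 + 0.321) / (1 + 0.938·0.321) = 1.2590/1.3011 = 0.9676.
Δ = 1.2590 − 0.9676 = 0.2914.
(The classical prediction exceeds c; the relativistic result does not.)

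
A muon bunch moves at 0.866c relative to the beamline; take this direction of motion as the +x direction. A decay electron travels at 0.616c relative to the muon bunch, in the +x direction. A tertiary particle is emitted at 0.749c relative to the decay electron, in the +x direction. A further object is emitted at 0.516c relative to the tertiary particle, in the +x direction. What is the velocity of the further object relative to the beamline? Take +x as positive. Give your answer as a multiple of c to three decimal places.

0.998c

Apply u = (u' + v)/(1 + u'v/c²) successively, working outward toward the beamline.
Start: velocity of the muon bunch relative to the beamline = 0.8660c.
Compose with the decay electron (u' = 0.616 in the muon bunch frame): u_1 = (0.616 + 0.866) / (1 + 0.616·0.866) = 1.4820/1.5335 = 0.9664.
Compose with the tertiary particle (u' = 0.749 in the decay electron frame): u_2 = (0.749 + 0.966) / (1 + 0.749·0.966) = 1.7154/1.7239 = 0.9951.
Compose with the further object (u' = 0.516 in the tertiary particle frame): u_3 = (0.516 + 0.995) / (1 + 0.516·0.995) = 1.5111/1.5135 = 0.9984.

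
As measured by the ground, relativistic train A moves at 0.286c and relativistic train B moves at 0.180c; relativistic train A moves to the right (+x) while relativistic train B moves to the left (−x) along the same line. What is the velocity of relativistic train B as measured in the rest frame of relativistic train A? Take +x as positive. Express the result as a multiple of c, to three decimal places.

-0.443c

β_A = 0.286, β_B = -0.180.
Transform to A's frame with the inverse velocity-addition law: u' = (u − v)/(1 − uv/c²), taking u = β_B and v = β_A.
u' = (-0.180 − 0.286) / (1 − (0.286)(-0.180)) = -0.4660/1.0515 = -0.4432.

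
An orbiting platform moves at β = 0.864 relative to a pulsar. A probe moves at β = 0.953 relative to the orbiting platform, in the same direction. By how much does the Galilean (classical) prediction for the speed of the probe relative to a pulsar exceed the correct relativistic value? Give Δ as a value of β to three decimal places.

Galilean: u_cl = 0.953 + 0.864 = 1.8170.
Relativistic: u_rel = (0.953 + 0.864) / (1 + 0.953·0.864) = 1.8170/1.8234 = 0.9965.
Δ = 1.8170 − 0.9965 = 0.8205.
(The classical prediction exceeds c; the relativistic result does not.)

Δ = 0.821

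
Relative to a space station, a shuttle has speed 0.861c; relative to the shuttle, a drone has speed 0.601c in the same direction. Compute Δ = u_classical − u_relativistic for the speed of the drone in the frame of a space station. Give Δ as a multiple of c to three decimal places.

Galilean: u_cl = 0.601 + 0.861 = 1.4620.
Relativistic: u_rel = (0.601 + 0.861) / (1 + 0.601·0.861) = 1.4620/1.5175 = 0.9635.
Δ = 1.4620 − 0.9635 = 0.4985.
(The classical prediction exceeds c; the relativistic result does not.)

Δ = 0.499c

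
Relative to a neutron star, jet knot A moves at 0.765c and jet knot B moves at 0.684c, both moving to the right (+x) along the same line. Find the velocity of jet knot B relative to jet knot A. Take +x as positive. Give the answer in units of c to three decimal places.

β_A = 0.765, β_B = 0.684.
Transform to A's frame with the inverse velocity-addition law: u' = (u − v)/(1 − uv/c²), taking u = β_B and v = β_A.
u' = (0.684 − 0.765) / (1 − (0.765)(0.684)) = -0.0810/0.4767 = -0.1699.

-0.170c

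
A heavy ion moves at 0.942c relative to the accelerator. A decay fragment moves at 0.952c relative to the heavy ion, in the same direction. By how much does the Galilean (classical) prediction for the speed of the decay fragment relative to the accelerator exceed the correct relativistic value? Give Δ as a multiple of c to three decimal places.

Δ = 0.895c

Galilean: u_cl = 0.952 + 0.942 = 1.8940.
Relativistic: u_rel = (0.952 + 0.942) / (1 + 0.952·0.942) = 1.8940/1.8968 = 0.9985.
Δ = 1.8940 − 0.9985 = 0.8955.
(The classical prediction exceeds c; the relativistic result does not.)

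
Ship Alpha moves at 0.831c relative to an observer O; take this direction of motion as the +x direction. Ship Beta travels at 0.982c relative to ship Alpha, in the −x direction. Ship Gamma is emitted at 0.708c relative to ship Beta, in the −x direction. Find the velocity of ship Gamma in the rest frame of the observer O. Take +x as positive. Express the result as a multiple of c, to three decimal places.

Apply u = (u' + v)/(1 + u'v/c²) successively, working outward toward the observer O.
Start: velocity of ship Alpha relative to the observer O = 0.8310c.
Compose with ship Beta (u' = -0.982 in ship Alpha frame): u_1 = (-0.982 + 0.831) / (1 + (-0.982)·0.831) = -0.1510/0.1840 = -0.8208.
Compose with ship Gamma (u' = -0.708 in ship Beta frame): u_2 = (-0.708 + (-0.821)) / (1 + (-0.708)·(-0.821)) = -1.5288/1.5812 = -0.9669.

-0.967c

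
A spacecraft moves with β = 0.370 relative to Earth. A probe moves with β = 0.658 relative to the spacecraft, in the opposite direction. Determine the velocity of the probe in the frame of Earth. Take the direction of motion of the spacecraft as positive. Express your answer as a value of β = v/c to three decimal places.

β = -0.381

With v = 0.370 and u' = -0.658 (in units of c),
u = (u' + v)/(1 + u'v/c²):
u = (-0.658 + 0.370) / (1 + (-0.658)·0.370) = -0.2880/0.7565 = -0.3807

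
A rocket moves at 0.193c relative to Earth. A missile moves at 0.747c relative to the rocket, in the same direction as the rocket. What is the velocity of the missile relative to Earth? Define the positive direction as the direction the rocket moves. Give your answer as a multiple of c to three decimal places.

With v = 0.193 and u' = 0.747 (in units of c),
u = (u' + v)/(1 + u'v/c²):
u = (0.747 + 0.193) / (1 + 0.747·0.193) = 0.9400/1.1442 = 0.8216
(Galilean addition would give +0.940c.)

0.822c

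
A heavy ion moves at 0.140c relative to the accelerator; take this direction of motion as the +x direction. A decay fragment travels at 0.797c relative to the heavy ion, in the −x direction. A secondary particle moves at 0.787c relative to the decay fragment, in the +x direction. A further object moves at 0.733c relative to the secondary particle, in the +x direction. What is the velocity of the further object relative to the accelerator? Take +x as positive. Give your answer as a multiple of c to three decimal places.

+0.782c

Apply u = (u' + v)/(1 + u'v/c²) successively, working outward toward the accelerator.
Start: velocity of the heavy ion relative to the accelerator = 0.1400c.
Compose with the decay fragment (u' = -0.797 in the heavy ion frame): u_1 = (-0.797 + 0.140) / (1 + (-0.797)·0.140) = -0.6570/0.8884 = -0.7395.
Compose with the secondary particle (u' = 0.787 in the decay fragment frame): u_2 = (0.787 + (-0.740)) / (1 + 0.787·(-0.740)) = 0.0475/0.4180 = 0.1136.
Compose with the further object (u' = 0.733 in the secondary particle frame): u_3 = (0.733 + 0.114) / (1 + 0.733·0.114) = 0.8466/1.0833 = 0.7815.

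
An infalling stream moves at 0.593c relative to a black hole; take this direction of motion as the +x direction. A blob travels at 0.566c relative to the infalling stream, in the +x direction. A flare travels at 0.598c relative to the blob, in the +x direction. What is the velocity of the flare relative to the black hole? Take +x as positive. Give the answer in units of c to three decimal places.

0.965c

Apply u = (u' + v)/(1 + u'v/c²) successively, working outward toward the black hole.
Start: velocity of the infalling stream relative to the black hole = 0.5930c.
Compose with the blob (u' = 0.566 in the infalling stream frame): u_1 = (0.566 + 0.593) / (1 + 0.566·0.593) = 1.1590/1.3356 = 0.8678.
Compose with the flare (u' = 0.598 in the blob frame): u_2 = (0.598 + 0.868) / (1 + 0.598·0.868) = 1.4658/1.5189 = 0.9650.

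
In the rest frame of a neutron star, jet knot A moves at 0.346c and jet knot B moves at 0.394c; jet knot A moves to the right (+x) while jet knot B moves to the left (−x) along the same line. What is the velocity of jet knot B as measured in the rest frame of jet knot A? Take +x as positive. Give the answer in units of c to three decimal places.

-0.651c

β_A = 0.346, β_B = -0.394.
Transform to A's frame with the inverse velocity-addition law: u' = (u − v)/(1 − uv/c²), taking u = β_B and v = β_A.
u' = (-0.394 − 0.346) / (1 − (0.346)(-0.394)) = -0.7400/1.1363 = -0.6512.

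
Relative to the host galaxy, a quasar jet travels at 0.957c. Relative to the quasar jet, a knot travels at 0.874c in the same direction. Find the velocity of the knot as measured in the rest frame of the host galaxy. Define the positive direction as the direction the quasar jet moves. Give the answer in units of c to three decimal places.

With v = 0.957 and u' = 0.874 (in units of c),
u = (u' + v)/(1 + u'v/c²):
u = (0.874 + 0.957) / (1 + 0.874·0.957) = 1.8310/1.8364 = 0.9970
(Galilean addition would give +1.831c, exceeding c.)

0.997c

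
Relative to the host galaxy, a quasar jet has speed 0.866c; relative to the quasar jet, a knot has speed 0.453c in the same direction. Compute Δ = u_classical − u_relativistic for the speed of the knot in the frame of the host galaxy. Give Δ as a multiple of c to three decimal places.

Δ = 0.372c

Galilean: u_cl = 0.453 + 0.866 = 1.3190.
Relativistic: u_rel = (0.453 + 0.866) / (1 + 0.453·0.866) = 1.3190/1.3923 = 0.9474.
Δ = 1.3190 − 0.9474 = 0.3716.
(The classical prediction exceeds c; the relativistic result does not.)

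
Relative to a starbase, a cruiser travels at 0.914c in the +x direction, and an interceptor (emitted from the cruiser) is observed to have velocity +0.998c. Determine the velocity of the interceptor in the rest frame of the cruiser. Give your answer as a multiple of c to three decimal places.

+0.956c

Invert the composition law: u' = (u − v)/(1 − uv/c²).
u' = (0.998 − 0.914) / (1 − (0.998)(0.914)) = 0.0840/0.0878 = 0.9564.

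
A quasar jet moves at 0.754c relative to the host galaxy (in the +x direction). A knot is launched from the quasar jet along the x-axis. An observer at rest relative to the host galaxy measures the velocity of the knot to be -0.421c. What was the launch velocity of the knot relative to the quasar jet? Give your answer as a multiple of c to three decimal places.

Invert the composition law: u' = (u − v)/(1 − uv/c²).
u' = (-0.421 − 0.754) / (1 − (-0.421)(0.754)) = -1.1750/1.3174 = -0.8919.

-0.892c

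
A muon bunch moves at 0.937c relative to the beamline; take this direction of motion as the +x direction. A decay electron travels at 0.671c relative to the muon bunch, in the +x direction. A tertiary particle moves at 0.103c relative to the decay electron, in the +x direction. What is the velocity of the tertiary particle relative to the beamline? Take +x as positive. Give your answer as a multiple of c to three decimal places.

Apply u = (u' + v)/(1 + u'v/c²) successively, working outward toward the beamline.
Start: velocity of the muon bunch relative to the beamline = 0.9370c.
Compose with the decay electron (u' = 0.671 in the muon bunch frame): u_1 = (0.671 + 0.937) / (1 + 0.671·0.937) = 1.6080/1.6287 = 0.9873.
Compose with the tertiary particle (u' = 0.103 in the decay electron frame): u_2 = (0.103 + 0.987) / (1 + 0.103·0.987) = 1.0903/1.1017 = 0.9896.

0.990c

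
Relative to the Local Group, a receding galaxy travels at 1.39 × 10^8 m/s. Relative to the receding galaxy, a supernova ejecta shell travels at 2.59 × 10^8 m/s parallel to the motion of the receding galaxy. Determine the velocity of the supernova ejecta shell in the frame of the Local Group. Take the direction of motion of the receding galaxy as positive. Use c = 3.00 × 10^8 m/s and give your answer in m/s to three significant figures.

2.84 × 10^8 m/s

In units of c (dividing by 3.00 × 10^8 m/s): v = 0.463, u' = 0.863.
u = (u' + v)/(1 + u'v/c²):
u = (0.863 + 0.463) / (1 + 0.863·0.463) = 1.3267/1.4000 = 0.9476
(Galilean addition would give +1.327c, exceeding c.)
Converting back: u = 0.9476 × 3.00 × 10^8 m/s.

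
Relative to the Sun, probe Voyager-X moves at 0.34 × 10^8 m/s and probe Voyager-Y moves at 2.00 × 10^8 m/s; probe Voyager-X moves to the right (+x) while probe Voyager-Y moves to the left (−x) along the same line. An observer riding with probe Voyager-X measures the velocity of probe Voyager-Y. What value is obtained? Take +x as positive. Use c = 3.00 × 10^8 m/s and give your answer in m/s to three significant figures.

-2.18 × 10^8 m/s

β_A = 0.113, β_B = -0.667 (dividing each by c = 3.00 × 10^8 m/s).
Transform to A's frame with the inverse velocity-addition law: u' = (u − v)/(1 − uv/c²), taking u = β_B and v = β_A.
u' = (-0.667 − 0.113) / (1 − (0.113)(-0.667)) = -0.7800/1.0756 = -0.7252.
u' = -0.7252 × 3.00 × 10^8 m/s.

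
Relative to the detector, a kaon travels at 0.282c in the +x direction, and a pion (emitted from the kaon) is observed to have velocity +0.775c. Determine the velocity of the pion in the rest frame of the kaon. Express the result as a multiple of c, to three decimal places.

Invert the composition law: u' = (u − v)/(1 − uv/c²).
u' = (0.775 − 0.282) / (1 − (0.775)(0.282)) = 0.4930/0.7814 = 0.6309.

+0.631c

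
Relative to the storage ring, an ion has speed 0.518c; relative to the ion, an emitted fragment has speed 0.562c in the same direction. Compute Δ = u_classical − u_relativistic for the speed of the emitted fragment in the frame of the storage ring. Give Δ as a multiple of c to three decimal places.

Galilean: u_cl = 0.562 + 0.518 = 1.0800.
Relativistic: u_rel = (0.562 + 0.518) / (1 + 0.562·0.518) = 1.0800/1.2911 = 0.8365.
Δ = 1.0800 − 0.8365 = 0.2435.
(The classical prediction exceeds c; the relativistic result does not.)

Δ = 0.244c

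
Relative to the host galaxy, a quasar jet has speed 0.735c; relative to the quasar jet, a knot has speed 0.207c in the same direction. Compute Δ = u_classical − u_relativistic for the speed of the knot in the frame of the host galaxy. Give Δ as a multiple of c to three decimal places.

Δ = 0.124c

Galilean: u_cl = 0.207 + 0.735 = 0.9420.
Relativistic: u_rel = (0.207 + 0.735) / (1 + 0.207·0.735) = 0.9420/1.1521 = 0.8176.
Δ = 0.9420 − 0.8176 = 0.1244.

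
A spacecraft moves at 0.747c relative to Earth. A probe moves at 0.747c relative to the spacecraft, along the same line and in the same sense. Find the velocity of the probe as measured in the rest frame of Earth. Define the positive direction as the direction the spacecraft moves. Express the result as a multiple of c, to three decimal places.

With v = 0.747 and u' = 0.747 (in units of c),
u = (u' + v)/(1 + u'v/c²):
u = (0.747 + 0.747) / (1 + 0.747·0.747) = 1.4940/1.5580 = 0.9589

0.959c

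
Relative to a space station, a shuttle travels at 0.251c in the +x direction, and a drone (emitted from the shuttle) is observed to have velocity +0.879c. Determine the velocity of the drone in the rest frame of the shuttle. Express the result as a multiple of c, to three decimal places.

Invert the composition law: u' = (u − v)/(1 − uv/c²).
u' = (0.879 − 0.251) / (1 − (0.879)(0.251)) = 0.6280/0.7794 = 0.8058.

+0.806c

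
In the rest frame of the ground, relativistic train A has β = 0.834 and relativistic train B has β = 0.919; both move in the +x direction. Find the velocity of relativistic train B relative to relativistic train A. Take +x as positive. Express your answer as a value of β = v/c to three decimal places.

β_A = 0.834, β_B = 0.919.
Transform to A's frame with the inverse velocity-addition law: u' = (u − v)/(1 − uv/c²), taking u = β_B and v = β_A.
u' = (0.919 − 0.834) / (1 − (0.834)(0.919)) = 0.0850/0.2336 = 0.3639.

β = +0.364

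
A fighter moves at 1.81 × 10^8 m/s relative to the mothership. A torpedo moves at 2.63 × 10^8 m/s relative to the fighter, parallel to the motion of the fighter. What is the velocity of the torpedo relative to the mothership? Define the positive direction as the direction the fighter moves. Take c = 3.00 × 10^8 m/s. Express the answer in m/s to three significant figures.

2.90 × 10^8 m/s

In units of c (dividing by 3.00 × 10^8 m/s): v = 0.603, u' = 0.877.
u = (u' + v)/(1 + u'v/c²):
u = (0.877 + 0.603) / (1 + 0.877·0.603) = 1.4800/1.5289 = 0.9680
Converting back: u = 0.9680 × 3.00 × 10^8 m/s.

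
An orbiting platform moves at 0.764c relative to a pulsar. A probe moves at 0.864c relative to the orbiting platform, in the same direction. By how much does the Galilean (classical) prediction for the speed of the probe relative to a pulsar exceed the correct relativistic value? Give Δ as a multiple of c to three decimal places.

Δ = 0.647c

Galilean: u_cl = 0.864 + 0.764 = 1.6280.
Relativistic: u_rel = (0.864 + 0.764) / (1 + 0.864·0.764) = 1.6280/1.6601 = 0.9807.
Δ = 1.6280 − 0.9807 = 0.6473.
(The classical prediction exceeds c; the relativistic result does not.)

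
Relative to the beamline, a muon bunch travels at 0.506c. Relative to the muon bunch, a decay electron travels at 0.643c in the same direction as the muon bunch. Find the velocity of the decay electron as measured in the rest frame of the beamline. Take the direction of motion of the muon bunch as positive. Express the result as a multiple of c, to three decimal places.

With v = 0.506 and u' = 0.643 (in units of c),
u = (u' + v)/(1 + u'v/c²):
u = (0.643 + 0.506) / (1 + 0.643·0.506) = 1.1490/1.3254 = 0.8669
(Galilean addition would give +1.149c, exceeding c.)

0.867c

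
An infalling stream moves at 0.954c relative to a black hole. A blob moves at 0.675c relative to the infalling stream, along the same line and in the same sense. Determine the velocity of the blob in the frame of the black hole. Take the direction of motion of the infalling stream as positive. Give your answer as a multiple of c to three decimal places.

0.991c

With v = 0.954 and u' = 0.675 (in units of c),
u = (u' + v)/(1 + u'v/c²):
u = (0.675 + 0.954) / (1 + 0.675·0.954) = 1.6290/1.6440 = 0.9909
(Galilean addition would give +1.629c, exceeding c.)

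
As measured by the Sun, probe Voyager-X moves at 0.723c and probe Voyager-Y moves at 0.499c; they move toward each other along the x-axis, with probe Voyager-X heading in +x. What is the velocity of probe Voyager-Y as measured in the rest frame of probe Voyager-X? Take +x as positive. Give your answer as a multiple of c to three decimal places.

-0.898c

β_A = 0.723, β_B = -0.499.
Transform to A's frame with the inverse velocity-addition law: u' = (u − v)/(1 − uv/c²), taking u = β_B and v = β_A.
u' = (-0.499 − 0.723) / (1 − (0.723)(-0.499)) = -1.2220/1.3608 = -0.8980.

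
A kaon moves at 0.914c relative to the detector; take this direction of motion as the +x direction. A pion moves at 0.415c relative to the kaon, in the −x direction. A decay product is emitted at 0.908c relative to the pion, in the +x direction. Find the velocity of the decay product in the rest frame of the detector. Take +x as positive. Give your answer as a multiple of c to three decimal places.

Apply u = (u' + v)/(1 + u'v/c²) successively, working outward toward the detector.
Start: velocity of the kaon relative to the detector = 0.9140c.
Compose with the pion (u' = -0.415 in the kaon frame): u_1 = (-0.415 + 0.914) / (1 + (-0.415)·0.914) = 0.4990/0.6207 = 0.8039.
Compose with the decay product (u' = 0.908 in the pion frame): u_2 = (0.908 + 0.804) / (1 + 0.908·0.804) = 1.7119/1.7300 = 0.9896.

+0.990c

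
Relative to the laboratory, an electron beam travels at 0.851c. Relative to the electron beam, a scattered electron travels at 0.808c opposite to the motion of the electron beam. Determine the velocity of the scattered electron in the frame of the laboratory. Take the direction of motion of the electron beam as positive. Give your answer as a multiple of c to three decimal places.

+0.138c

With v = 0.851 and u' = -0.808 (in units of c),
u = (u' + v)/(1 + u'v/c²):
u = (-0.808 + 0.851) / (1 + (-0.808)·0.851) = 0.0430/0.3124 = 0.1376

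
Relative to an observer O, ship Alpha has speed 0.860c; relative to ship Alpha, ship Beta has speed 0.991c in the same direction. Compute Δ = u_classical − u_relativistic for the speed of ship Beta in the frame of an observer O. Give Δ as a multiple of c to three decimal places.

Δ = 0.852c

Galilean: u_cl = 0.991 + 0.860 = 1.8510.
Relativistic: u_rel = (0.991 + 0.860) / (1 + 0.991·0.860) = 1.8510/1.8523 = 0.9993.
Δ = 1.8510 − 0.9993 = 0.8517.
(The classical prediction exceeds c; the relativistic result does not.)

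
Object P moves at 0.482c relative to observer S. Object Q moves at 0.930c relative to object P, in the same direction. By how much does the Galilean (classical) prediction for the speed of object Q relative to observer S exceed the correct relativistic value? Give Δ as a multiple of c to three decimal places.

Δ = 0.437c

Galilean: u_cl = 0.930 + 0.482 = 1.4120.
Relativistic: u_rel = (0.930 + 0.482) / (1 + 0.930·0.482) = 1.4120/1.4483 = 0.9750.
Δ = 1.4120 − 0.9750 = 0.4370.
(The classical prediction exceeds c; the relativistic result does not.)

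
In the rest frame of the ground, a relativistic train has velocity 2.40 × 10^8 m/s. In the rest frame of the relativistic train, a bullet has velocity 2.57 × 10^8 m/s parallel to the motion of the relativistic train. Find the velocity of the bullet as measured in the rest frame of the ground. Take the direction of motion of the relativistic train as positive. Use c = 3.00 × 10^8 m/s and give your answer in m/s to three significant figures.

2.95 × 10^8 m/s

In units of c (dividing by 3.00 × 10^8 m/s): v = 0.800, u' = 0.857.
u = (u' + v)/(1 + u'v/c²):
u = (0.857 + 0.800) / (1 + 0.857·0.800) = 1.6567/1.6853 = 0.9830
Converting back: u = 0.9830 × 3.00 × 10^8 m/s.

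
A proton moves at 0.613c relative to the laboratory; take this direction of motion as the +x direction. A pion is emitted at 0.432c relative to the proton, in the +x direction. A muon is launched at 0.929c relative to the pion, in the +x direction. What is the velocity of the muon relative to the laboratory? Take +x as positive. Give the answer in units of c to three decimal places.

0.993c

Apply u = (u' + v)/(1 + u'v/c²) successively, working outward toward the laboratory.
Start: velocity of the proton relative to the laboratory = 0.6130c.
Compose with the pion (u' = 0.432 in the proton frame): u_1 = (0.432 + 0.613) / (1 + 0.432·0.613) = 1.0450/1.2648 = 0.8262.
Compose with the muon (u' = 0.929 in the pion frame): u_2 = (0.929 + 0.826) / (1 + 0.929·0.826) = 1.7552/1.7675 = 0.9930.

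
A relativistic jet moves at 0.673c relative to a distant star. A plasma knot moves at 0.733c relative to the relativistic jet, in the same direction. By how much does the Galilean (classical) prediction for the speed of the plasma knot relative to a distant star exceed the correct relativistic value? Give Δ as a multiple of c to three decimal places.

Galilean: u_cl = 0.733 + 0.673 = 1.4060.
Relativistic: u_rel = (0.733 + 0.673) / (1 + 0.733·0.673) = 1.4060/1.4933 = 0.9415.
Δ = 1.4060 − 0.9415 = 0.4645.
(The classical prediction exceeds c; the relativistic result does not.)

Δ = 0.464c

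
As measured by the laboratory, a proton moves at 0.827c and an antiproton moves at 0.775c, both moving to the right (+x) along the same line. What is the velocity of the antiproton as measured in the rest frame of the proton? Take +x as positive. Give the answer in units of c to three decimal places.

β_A = 0.827, β_B = 0.775.
Transform to A's frame with the inverse velocity-addition law: u' = (u − v)/(1 − uv/c²), taking u = β_B and v = β_A.
u' = (0.775 − 0.827) / (1 − (0.827)(0.775)) = -0.0520/0.3591 = -0.1448.

-0.145c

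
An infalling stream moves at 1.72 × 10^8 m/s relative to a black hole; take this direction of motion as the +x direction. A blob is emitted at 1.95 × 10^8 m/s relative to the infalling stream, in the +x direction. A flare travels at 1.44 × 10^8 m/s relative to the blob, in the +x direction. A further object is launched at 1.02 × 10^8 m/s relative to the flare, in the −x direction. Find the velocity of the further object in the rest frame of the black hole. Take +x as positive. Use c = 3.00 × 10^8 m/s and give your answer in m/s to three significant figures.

+2.76 × 10^8 m/s

Apply u = (u' + v)/(1 + u'v/c²) successively, working outward toward the black hole.
(Dividing each given speed by c = 3.00 × 10^8 m/s to work in units of c.)
Start: velocity of the infalling stream relative to the black hole = 0.5733c.
Compose with the blob (u' = 0.650 in the infalling stream frame): u_1 = (0.650 + 0.573) / (1 + 0.650·0.573) = 1.2233/1.3727 = 0.8912.
Compose with the flare (u' = 0.480 in the blob frame): u_2 = (0.480 + 0.891) / (1 + 0.480·0.891) = 1.3712/1.4278 = 0.9604.
Compose with the further object (u' = -0.340 in the flare frame): u_3 = (-0.340 + 0.960) / (1 + (-0.340)·0.960) = 0.6204/0.6735 = 0.9212.
So u = 0.9212 × 3.00 × 10^8 m/s.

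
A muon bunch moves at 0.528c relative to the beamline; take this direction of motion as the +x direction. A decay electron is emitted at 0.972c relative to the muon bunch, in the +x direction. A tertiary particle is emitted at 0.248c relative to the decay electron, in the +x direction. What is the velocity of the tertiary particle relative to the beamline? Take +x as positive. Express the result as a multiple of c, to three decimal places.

Apply u = (u' + v)/(1 + u'v/c²) successively, working outward toward the beamline.
Start: velocity of the muon bunch relative to the beamline = 0.5280c.
Compose with the decay electron (u' = 0.972 in the muon bunch frame): u_1 = (0.972 + 0.528) / (1 + 0.972·0.528) = 1.5000/1.5132 = 0.9913.
Compose with the tertiary particle (u' = 0.248 in the decay electron frame): u_2 = (0.248 + 0.991) / (1 + 0.248·0.991) = 1.2393/1.2458 = 0.9947.

0.995c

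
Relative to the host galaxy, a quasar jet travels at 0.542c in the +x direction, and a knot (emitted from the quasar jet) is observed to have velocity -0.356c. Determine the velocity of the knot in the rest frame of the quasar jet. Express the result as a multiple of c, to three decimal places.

-0.753c

Invert the composition law: u' = (u − v)/(1 − uv/c²).
u' = (-0.356 − 0.542) / (1 − (-0.356)(0.542)) = -0.8980/1.1930 = -0.7528.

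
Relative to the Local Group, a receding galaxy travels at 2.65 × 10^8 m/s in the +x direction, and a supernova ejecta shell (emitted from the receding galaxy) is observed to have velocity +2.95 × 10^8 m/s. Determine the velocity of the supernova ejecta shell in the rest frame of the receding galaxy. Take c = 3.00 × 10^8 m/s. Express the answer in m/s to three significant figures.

+2.28 × 10^8 m/s

v = 0.883c, u = 0.983c.
Invert the composition law: u' = (u − v)/(1 − uv/c²).
u' = (0.983 − 0.883) / (1 − (0.983)(0.883)) = 0.1000/0.1314 = 0.7611.
u' = 0.7611 × 3.00 × 10^8 m/s.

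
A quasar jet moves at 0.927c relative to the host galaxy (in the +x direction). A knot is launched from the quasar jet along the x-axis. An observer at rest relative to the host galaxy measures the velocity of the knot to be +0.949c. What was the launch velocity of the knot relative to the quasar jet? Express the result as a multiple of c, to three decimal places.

+0.183c

Invert the composition law: u' = (u − v)/(1 − uv/c²).
u' = (0.949 − 0.927) / (1 − (0.949)(0.927)) = 0.0220/0.1203 = 0.1829.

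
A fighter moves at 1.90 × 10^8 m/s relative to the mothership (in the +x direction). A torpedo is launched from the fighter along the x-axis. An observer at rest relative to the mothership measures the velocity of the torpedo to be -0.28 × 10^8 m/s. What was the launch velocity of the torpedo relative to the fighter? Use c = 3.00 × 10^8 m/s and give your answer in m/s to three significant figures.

-2.06 × 10^8 m/s

v = 0.633c, u = -0.093c.
Invert the composition law: u' = (u − v)/(1 − uv/c²).
u' = (-0.093 − 0.633) / (1 − (-0.093)(0.633)) = -0.7267/1.0591 = -0.6861.
u' = -0.6861 × 3.00 × 10^8 m/s.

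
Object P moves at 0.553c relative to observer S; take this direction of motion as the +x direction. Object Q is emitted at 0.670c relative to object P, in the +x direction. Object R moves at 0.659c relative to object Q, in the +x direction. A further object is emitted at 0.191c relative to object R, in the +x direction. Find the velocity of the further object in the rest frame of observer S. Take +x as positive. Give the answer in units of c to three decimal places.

0.984c

Apply u = (u' + v)/(1 + u'v/c²) successively, working outward toward observer S.
Start: velocity of object P relative to observer S = 0.5530c.
Compose with object Q (u' = 0.670 in object P frame): u_1 = (0.670 + 0.553) / (1 + 0.670·0.553) = 1.2230/1.3705 = 0.8924.
Compose with object R (u' = 0.659 in object Q frame): u_2 = (0.659 + 0.892) / (1 + 0.659·0.892) = 1.5514/1.5881 = 0.9769.
Compose with the further object (u' = 0.191 in object R frame): u_3 = (0.191 + 0.977) / (1 + 0.191·0.977) = 1.1679/1.1866 = 0.9842.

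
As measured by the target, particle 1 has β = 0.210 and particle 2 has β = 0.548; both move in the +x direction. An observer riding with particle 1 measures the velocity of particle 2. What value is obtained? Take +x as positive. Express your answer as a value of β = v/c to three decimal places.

β_A = 0.210, β_B = 0.548.
Transform to A's frame with the inverse velocity-addition law: u' = (u − v)/(1 − uv/c²), taking u = β_B and v = β_A.
u' = (0.548 − 0.210) / (1 − (0.210)(0.548)) = 0.3380/0.8849 = 0.3820.

β = +0.382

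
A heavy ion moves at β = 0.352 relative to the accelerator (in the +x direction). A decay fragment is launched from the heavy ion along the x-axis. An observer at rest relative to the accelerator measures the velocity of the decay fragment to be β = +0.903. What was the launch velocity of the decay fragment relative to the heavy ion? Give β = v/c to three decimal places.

β = +0.808

Invert the composition law: u' = (u − v)/(1 − uv/c²).
u' = (0.903 − 0.352) / (1 − (0.903)(0.352)) = 0.5510/0.6821 = 0.8077.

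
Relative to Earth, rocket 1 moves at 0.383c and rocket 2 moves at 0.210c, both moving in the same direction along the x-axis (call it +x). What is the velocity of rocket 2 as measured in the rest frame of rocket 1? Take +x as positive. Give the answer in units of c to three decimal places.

β_A = 0.383, β_B = 0.210.
Transform to A's frame with the inverse velocity-addition law: u' = (u − v)/(1 − uv/c²), taking u = β_B and v = β_A.
u' = (0.210 − 0.383) / (1 − (0.383)(0.210)) = -0.1730/0.9196 = -0.1881.

-0.188c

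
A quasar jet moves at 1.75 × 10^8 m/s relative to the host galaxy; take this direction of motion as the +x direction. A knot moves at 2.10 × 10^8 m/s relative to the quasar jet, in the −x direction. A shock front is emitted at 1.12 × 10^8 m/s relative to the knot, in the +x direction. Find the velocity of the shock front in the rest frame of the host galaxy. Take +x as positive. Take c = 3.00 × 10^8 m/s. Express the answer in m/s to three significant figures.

Apply u = (u' + v)/(1 + u'v/c²) successively, working outward toward the host galaxy.
(Dividing each given speed by c = 3.00 × 10^8 m/s to work in units of c.)
Start: velocity of the quasar jet relative to the host galaxy = 0.5833c.
Compose with the knot (u' = -0.700 in the quasar jet frame): u_1 = (-0.700 + 0.583) / (1 + (-0.700)·0.583) = -0.1167/0.5917 = -0.1972.
Compose with the shock front (u' = 0.373 in the knot frame): u_2 = (0.373 + (-0.197)) / (1 + 0.373·(-0.197)) = 0.1762/0.9264 = 0.1901.
So u = 0.1901 × 3.00 × 10^8 m/s.

+5.70 × 10^7 m/s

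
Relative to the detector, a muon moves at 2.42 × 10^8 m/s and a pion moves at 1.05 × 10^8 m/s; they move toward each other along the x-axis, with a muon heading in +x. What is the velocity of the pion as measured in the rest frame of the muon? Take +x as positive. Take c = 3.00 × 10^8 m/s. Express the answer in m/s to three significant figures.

-2.71 × 10^8 m/s

β_A = 0.807, β_B = -0.350 (dividing each by c = 3.00 × 10^8 m/s).
Transform to A's frame with the inverse velocity-addition law: u' = (u − v)/(1 − uv/c²), taking u = β_B and v = β_A.
u' = (-0.350 − 0.807) / (1 − (0.807)(-0.350)) = -1.1567/1.2823 = -0.9020.
u' = -0.9020 × 3.00 × 10^8 m/s.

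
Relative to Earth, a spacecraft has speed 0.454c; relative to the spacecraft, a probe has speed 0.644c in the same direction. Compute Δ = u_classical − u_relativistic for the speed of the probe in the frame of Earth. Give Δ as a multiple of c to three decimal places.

Galilean: u_cl = 0.644 + 0.454 = 1.0980.
Relativistic: u_rel = (0.644 + 0.454) / (1 + 0.644·0.454) = 1.0980/1.2924 = 0.8496.
Δ = 1.0980 − 0.8496 = 0.2484.
(The classical prediction exceeds c; the relativistic result does not.)

Δ = 0.248c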